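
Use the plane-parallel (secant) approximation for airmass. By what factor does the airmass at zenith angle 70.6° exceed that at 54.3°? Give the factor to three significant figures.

1.76

X(70.6°)/X(54.3°) = sec 70.6° / sec 54.3° = cos 54.3° / cos 70.6° = 0.5835/0.3322 = 1.7568.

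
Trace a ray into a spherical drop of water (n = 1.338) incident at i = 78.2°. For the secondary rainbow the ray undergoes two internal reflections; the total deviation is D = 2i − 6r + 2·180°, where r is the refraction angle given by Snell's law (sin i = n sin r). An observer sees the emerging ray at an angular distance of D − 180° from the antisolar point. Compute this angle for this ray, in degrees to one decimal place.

sin r = sin 78.2° / 1.338 = 0.9789/1.338 = 0.7316; r = 47.02°.
D = 2·78.2° − 6·47.02° + 2·180° = 156.40° − 282.12° + 360° = 234.28°.
Angle from antisolar point = D − 180° = 54.28°.

54.3°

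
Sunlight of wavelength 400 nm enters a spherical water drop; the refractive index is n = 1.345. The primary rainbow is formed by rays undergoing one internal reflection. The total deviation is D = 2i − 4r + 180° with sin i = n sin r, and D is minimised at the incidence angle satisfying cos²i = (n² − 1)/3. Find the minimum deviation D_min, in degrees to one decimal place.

139.6°

cos²i = (1.80902 − 1)/3 = 0.26967; i = arccos(0.51930) = 58.715°.
sin r = sin 58.715°/1.345 = 0.63538; r = 39.448°.
D_min = 2·58.715° − 4·39.448° + 180° = 139.635°.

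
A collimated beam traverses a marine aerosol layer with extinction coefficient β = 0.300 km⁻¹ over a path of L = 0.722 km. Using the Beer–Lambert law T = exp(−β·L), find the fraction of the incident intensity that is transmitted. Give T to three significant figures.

0.805

τ = β·L = 0.300 × 0.722 = 0.2166.
T = exp(−0.2166) = 0.8053.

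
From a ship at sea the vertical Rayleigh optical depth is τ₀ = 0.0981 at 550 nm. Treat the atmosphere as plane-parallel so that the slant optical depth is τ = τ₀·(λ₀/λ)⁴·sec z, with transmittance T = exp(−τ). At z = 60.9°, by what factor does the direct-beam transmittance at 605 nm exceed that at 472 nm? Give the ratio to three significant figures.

1.26

Airmass: sec 60.9° = 2.0562.
τ(605 nm) = 0.0981 × (550/605)⁴ × 2.0562 = 0.0981 × 0.6830 × 2.0562 = 0.1378.
τ(472 nm) = 0.0981 × (550/472)⁴ × 2.0562 = 0.0981 × 1.8437 × 2.0562 = 0.3719.
T(605)/T(472) = exp(τ_B − τ_A) = exp(0.2341) = 1.2638.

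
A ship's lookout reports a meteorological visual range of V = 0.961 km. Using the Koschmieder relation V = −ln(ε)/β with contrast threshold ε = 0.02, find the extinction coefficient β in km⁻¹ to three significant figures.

β = −ln(0.02) / V = 3.912 / 0.961 = 4.0708 km⁻¹.

4.07 km⁻¹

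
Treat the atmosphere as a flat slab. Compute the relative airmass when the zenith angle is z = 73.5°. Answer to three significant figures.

3.52

X = sec z = 1/cos 73.5° = 1/0.2840 = 3.5209.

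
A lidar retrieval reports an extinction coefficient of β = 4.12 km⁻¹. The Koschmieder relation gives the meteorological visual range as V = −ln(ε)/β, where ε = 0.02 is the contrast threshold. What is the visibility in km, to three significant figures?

0.950 km

V = −ln(0.02) / 4.12 = 3.912 / 4.12 = 0.9495 km.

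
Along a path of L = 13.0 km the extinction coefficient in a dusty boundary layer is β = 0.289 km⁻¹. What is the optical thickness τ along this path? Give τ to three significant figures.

3.76

τ = β·L = 0.289 × 13.0 = 3.7570.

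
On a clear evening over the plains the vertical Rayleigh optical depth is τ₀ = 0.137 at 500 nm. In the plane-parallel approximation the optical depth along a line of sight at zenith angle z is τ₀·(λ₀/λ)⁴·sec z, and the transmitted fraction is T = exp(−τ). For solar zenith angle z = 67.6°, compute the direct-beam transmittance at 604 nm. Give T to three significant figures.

0.845

sec 67.6° = 2.6242.
τ = 0.137 × (500/604)⁴ × 2.6242 = 0.137 × 0.4696 × 2.6242 = 0.1688.
T = exp(−0.1688) = 0.8447.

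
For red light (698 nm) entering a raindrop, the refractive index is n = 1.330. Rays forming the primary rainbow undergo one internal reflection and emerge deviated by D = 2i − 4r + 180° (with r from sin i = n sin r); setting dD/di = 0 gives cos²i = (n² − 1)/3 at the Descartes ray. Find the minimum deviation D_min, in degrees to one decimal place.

137.5°

cos²i = (1.76890 − 1)/3 = 0.25630; i = arccos(0.50626) = 59.585°.
sin r = sin 59.585°/1.330 = 0.64841; r = 40.422°.
D_min = 2·59.585° − 4·40.422° + 180° = 137.484°.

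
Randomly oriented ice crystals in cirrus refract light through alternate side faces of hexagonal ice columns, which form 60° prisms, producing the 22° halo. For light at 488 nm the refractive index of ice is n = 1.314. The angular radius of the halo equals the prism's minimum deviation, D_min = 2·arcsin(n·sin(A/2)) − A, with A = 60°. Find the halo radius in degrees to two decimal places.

n·sin(A/2) = 1.314 × sin 30° = 1.314 × 0.5000 = 0.6570.
D_min = 2·arcsin(0.6570) − 60° = 2 × 41.071° − 60° = 22.143°.

22.14°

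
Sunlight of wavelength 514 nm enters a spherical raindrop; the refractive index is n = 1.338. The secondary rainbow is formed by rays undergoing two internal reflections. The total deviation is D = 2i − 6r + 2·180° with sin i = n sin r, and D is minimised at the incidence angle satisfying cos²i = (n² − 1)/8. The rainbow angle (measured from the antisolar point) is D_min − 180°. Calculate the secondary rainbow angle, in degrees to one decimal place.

cos²i = (1.79024 − 1)/8 = 0.09878; i = arccos(0.31429) = 71.682°.
sin r = sin 71.682°/1.338 = 0.70951; r = 45.195°.
D_min = 2·71.682° − 6·45.195° + 360° = 232.193°.
Rainbow angle = D_min − 180° = 52.193°.

52.2°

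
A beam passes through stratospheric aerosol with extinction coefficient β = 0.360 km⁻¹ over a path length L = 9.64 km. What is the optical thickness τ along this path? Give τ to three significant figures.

τ = β·L = 0.360 × 9.64 = 3.4704.

3.47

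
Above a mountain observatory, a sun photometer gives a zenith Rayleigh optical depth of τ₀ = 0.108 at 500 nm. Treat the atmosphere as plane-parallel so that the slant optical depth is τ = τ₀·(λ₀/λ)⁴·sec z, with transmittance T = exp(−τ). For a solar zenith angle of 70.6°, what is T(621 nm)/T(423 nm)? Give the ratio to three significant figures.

1.65

Airmass: sec 70.6° = 3.0106.
τ(621 nm) = 0.108 × (500/621)⁴ × 3.0106 = 0.108 × 0.4203 × 3.0106 = 0.1366.
τ(423 nm) = 0.108 × (500/423)⁴ × 3.0106 = 0.108 × 1.9522 × 3.0106 = 0.6347.
T(621)/T(423) = exp(τ_B − τ_A) = exp(0.4981) = 1.6456.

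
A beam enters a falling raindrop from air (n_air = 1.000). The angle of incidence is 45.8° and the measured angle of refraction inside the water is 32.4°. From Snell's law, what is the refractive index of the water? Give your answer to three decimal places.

n = sin θ_i / sin θ_r = sin 45.8° / sin 32.4° = 0.7169 / 0.5358 = 1.3380.

1.338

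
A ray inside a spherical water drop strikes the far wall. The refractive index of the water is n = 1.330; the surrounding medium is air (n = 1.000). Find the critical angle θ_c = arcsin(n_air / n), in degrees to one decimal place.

sin θ_c = n_air / n = 1.000 / 1.330 = 0.7519.
θ_c = arcsin(0.7519) = 48.75°.

48.8°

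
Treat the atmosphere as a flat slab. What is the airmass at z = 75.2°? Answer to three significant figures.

X = sec z = 1/cos 75.2° = 1/0.2554 = 3.9147.

3.91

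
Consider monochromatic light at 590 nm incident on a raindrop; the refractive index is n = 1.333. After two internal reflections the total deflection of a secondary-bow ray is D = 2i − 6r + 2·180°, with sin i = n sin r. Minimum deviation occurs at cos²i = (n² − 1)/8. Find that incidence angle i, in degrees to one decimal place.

71.8°

cos²i = (1.333² − 1)/8 = (1.77689 − 1)/8 = 0.09711.
cos i = 0.31163, so i = 71.843°.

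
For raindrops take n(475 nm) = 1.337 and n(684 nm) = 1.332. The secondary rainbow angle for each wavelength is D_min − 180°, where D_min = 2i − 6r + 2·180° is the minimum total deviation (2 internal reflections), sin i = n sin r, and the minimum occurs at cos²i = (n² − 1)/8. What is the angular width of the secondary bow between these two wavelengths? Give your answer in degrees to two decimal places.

At 475 nm (n = 1.337): cos²i = 0.09845 → i = 71.714°, r = 45.249°, D_min = 231.934°, rainbow angle = 51.934°.
At 684 nm (n = 1.332): cos²i = 0.09678 → i = 71.875°, r = 45.520°, D_min = 230.628°, rainbow angle = 50.628°.
Angular width = |51.934° − 50.628°| = 1.305°.

1.31°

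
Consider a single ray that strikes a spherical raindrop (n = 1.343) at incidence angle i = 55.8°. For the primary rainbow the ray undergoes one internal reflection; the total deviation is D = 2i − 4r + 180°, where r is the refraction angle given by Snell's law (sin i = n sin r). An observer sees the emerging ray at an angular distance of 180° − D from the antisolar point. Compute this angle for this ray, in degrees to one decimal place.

40.5°

sin r = sin 55.8° / 1.343 = 0.8271/1.343 = 0.6158; r = 38.01°.
D = 2·55.8° − 4·38.01° + 180° = 111.60° − 152.05° + 180° = 139.55°.
Angle from antisolar point = 180° − D = 40.45°.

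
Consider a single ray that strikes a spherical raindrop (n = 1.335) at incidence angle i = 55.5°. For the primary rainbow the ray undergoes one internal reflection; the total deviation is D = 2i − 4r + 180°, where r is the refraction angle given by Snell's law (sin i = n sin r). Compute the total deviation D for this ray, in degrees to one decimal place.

138.5°

sin r = sin 55.5° / 1.335 = 0.8241/1.335 = 0.6173; r = 38.12°.
D = 2·55.5° − 4·38.12° + 180° = 111.00° − 152.48° + 180° = 138.52°.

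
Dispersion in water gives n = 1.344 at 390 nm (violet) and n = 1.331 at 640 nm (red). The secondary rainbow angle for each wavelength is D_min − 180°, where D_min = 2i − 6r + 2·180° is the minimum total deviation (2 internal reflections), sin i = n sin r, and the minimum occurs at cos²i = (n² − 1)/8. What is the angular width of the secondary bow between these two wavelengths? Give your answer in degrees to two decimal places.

At 390 nm (n = 1.344): cos²i = 0.10079 → i = 71.490°, r = 44.874°, D_min = 233.733°, rainbow angle = 53.733°.
At 640 nm (n = 1.331): cos²i = 0.09645 → i = 71.907°, r = 45.575°, D_min = 230.365°, rainbow angle = 50.365°.
Angular width = |53.733° − 50.365°| = 3.368°.

3.37°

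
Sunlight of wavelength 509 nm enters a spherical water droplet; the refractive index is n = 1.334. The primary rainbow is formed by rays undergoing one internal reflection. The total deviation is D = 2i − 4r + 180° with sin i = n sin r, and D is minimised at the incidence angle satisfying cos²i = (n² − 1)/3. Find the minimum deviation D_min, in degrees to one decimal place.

cos²i = (1.77956 − 1)/3 = 0.25985; i = arccos(0.50976) = 59.352°.
sin r = sin 59.352°/1.334 = 0.64492; r = 40.159°.
D_min = 2·59.352° − 4·40.159° + 180° = 138.067°.

138.1°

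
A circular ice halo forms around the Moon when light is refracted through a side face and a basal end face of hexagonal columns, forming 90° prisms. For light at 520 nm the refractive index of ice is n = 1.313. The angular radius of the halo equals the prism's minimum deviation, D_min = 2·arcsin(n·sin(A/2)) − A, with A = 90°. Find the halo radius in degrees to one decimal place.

n·sin(A/2) = 1.313 × sin 45° = 1.313 × 0.7071 = 0.9284.
D_min = 2·arcsin(0.9284) − 90° = 2 × 68.192° − 90° = 46.383°.

46.4°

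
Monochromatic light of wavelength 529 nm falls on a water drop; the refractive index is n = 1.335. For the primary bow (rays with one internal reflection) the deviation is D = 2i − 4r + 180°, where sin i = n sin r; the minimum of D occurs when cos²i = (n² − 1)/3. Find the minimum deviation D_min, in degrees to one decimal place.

138.2°

cos²i = (1.78222 − 1)/3 = 0.26074; i = arccos(0.51063) = 59.294°.
sin r = sin 59.294°/1.335 = 0.64405; r = 40.094°.
D_min = 2·59.294° − 4·40.094° + 180° = 138.212°.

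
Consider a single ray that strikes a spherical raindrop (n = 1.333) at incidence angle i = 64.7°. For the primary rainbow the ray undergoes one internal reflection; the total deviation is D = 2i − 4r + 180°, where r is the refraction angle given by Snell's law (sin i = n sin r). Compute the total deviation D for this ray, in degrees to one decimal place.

sin r = sin 64.7° / 1.333 = 0.9041/1.333 = 0.6782; r = 42.71°.
D = 2·64.7° − 4·42.71° + 180° = 129.40° − 170.82° + 180° = 138.58°.

138.6°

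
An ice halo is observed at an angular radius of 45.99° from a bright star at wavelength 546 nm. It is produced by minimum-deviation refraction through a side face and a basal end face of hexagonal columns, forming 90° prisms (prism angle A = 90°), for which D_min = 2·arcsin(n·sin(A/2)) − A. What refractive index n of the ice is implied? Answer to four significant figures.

Rearranging: n = sin((D_min + A)/2) / sin(A/2).
(D_min + A)/2 = (45.99° + 90°)/2 = 67.995°.
n = sin 67.995° / sin 45° = 0.9272 / 0.7071 = 1.3112.

1.311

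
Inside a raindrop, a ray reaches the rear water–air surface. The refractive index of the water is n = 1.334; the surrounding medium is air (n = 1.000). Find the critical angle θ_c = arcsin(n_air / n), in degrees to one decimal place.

48.6°

sin θ_c = n_air / n = 1.000 / 1.334 = 0.7496.
θ_c = arcsin(0.7496) = 48.56°.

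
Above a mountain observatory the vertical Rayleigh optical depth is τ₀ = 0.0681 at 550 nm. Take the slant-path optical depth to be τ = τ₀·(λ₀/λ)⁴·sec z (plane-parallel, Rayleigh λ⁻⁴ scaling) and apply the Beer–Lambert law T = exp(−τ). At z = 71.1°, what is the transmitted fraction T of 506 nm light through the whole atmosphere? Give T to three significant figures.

sec 71.1° = 3.0872.
τ = 0.0681 × (550/506)⁴ × 3.0872 = 0.0681 × 1.3959 × 3.0872 = 0.2935.
T = exp(−0.2935) = 0.7457.

0.746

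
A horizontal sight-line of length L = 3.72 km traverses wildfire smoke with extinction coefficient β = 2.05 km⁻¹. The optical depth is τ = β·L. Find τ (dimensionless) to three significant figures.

7.63

τ = β·L = 2.05 × 3.72 = 7.6260.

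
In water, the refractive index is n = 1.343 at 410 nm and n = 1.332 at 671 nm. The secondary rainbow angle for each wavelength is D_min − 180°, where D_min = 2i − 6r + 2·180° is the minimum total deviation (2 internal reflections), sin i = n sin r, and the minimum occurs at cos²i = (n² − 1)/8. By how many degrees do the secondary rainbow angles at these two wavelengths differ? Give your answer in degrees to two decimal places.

At 410 nm (n = 1.343): cos²i = 0.10046 → i = 71.522°, r = 44.928°, D_min = 233.478°, rainbow angle = 53.478°.
At 671 nm (n = 1.332): cos²i = 0.09678 → i = 71.875°, r = 45.520°, D_min = 230.628°, rainbow angle = 50.628°.
Angular width = |53.478° − 50.628°| = 2.849°.

2.85°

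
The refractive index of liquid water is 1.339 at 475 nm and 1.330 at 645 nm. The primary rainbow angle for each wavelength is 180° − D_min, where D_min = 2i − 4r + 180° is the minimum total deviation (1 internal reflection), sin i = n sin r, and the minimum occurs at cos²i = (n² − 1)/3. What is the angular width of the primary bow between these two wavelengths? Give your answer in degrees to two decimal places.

At 475 nm (n = 1.339): cos²i = 0.26431 → i = 59.062°, r = 39.834°, D_min = 138.786°, rainbow angle = 41.214°.
At 645 nm (n = 1.330): cos²i = 0.25630 → i = 59.585°, r = 40.422°, D_min = 137.484°, rainbow angle = 42.516°.
Angular width = |41.214° − 42.516°| = 1.303°.

1.30°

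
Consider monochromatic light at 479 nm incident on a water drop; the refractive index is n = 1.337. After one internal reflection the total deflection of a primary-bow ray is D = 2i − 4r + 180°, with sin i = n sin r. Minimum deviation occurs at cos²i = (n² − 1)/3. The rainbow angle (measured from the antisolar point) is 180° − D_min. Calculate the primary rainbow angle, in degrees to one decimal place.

41.5°

cos²i = (1.78757 − 1)/3 = 0.26252; i = arccos(0.51237) = 59.178°.
sin r = sin 59.178°/1.337 = 0.64231; r = 39.964°.
D_min = 2·59.178° − 4·39.964° + 180° = 138.500°.
Rainbow angle = 180° − D_min = 41.500°.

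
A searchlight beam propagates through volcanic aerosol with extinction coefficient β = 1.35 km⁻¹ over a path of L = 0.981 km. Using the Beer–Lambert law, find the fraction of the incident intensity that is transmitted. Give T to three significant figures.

τ = β·L = 1.35 × 0.981 = 1.3244.
T = exp(−1.3244) = 0.2660.

0.266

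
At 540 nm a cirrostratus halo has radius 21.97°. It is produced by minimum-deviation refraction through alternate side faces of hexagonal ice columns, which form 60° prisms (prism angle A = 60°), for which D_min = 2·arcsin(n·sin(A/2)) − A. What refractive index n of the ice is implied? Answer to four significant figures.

1.312

Rearranging: n = sin((D_min + A)/2) / sin(A/2).
(D_min + A)/2 = (21.97° + 60°)/2 = 40.985°.
n = sin 40.985° / sin 30° = 0.6559 / 0.5000 = 1.3117.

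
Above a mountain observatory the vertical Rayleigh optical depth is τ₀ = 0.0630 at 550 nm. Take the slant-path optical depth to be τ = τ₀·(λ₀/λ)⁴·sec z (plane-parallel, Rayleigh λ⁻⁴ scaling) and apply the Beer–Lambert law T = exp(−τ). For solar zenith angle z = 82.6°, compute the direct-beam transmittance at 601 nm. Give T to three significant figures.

sec 82.6° = 7.7642.
τ = 0.0630 × (550/601)⁴ × 7.7642 = 0.0630 × 0.7014 × 7.7642 = 0.3431.
T = exp(−0.3431) = 0.7096.

0.710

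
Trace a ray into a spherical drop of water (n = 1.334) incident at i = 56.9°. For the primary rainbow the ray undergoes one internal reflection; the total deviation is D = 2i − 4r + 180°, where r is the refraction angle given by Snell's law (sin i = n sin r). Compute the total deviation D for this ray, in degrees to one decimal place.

138.2°

sin r = sin 56.9° / 1.334 = 0.8377/1.334 = 0.6280; r = 38.90°.
D = 2·56.9° − 4·38.90° + 180° = 113.80° − 155.60° + 180° = 138.20°.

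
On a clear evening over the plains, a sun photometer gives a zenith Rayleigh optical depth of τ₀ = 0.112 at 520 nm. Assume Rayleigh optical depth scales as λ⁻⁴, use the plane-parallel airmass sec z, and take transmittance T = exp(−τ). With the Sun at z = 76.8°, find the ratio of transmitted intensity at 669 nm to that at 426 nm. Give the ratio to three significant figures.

2.48

Airmass: sec 76.8° = 4.3792.
τ(669 nm) = 0.112 × (520/669)⁴ × 4.3792 = 0.112 × 0.3650 × 4.3792 = 0.1790.
τ(426 nm) = 0.112 × (520/426)⁴ × 4.3792 = 0.112 × 2.2201 × 4.3792 = 1.0889.
T(669)/T(426) = exp(τ_B − τ_A) = exp(0.9099) = 2.4840.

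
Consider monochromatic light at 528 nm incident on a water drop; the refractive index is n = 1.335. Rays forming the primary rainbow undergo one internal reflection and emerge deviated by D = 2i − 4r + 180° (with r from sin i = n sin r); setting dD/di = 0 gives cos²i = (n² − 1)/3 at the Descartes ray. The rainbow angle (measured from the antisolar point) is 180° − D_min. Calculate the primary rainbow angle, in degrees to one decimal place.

cos²i = (1.78222 − 1)/3 = 0.26074; i = arccos(0.51063) = 59.294°.
sin r = sin 59.294°/1.335 = 0.64405; r = 40.094°.
D_min = 2·59.294° − 4·40.094° + 180° = 138.212°.
Rainbow angle = 180° − D_min = 41.788°.

41.8°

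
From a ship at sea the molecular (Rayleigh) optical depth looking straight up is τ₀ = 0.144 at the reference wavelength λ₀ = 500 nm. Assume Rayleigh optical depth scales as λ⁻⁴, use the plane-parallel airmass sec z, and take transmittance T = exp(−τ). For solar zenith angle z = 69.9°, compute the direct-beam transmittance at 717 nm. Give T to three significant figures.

0.906

sec 69.9° = 2.9099.
τ = 0.144 × (500/717)⁴ × 2.9099 = 0.144 × 0.2365 × 2.9099 = 0.0991.
T = exp(−0.0991) = 0.9057.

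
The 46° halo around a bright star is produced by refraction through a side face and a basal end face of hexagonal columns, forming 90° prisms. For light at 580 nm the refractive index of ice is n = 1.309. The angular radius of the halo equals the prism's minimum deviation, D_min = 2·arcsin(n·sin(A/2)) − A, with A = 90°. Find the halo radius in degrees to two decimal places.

n·sin(A/2) = 1.309 × sin 45° = 1.309 × 0.7071 = 0.9256.
D_min = 2·arcsin(0.9256) − 90° = 2 × 67.759° − 90° = 45.519°.

45.52°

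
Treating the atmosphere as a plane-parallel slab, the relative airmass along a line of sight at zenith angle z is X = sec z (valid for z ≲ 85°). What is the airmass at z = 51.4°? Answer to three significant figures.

X = sec z = 1/cos 51.4° = 1/0.6239 = 1.6029.

1.60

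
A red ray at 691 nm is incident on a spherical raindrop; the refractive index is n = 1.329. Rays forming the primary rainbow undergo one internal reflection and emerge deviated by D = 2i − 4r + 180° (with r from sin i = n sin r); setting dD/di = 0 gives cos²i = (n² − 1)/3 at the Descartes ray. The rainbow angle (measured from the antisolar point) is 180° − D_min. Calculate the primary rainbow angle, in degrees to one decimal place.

cos²i = (1.76624 − 1)/3 = 0.25541; i = arccos(0.50538) = 59.643°.
sin r = sin 59.643°/1.329 = 0.64928; r = 40.487°.
D_min = 2·59.643° − 4·40.487° + 180° = 137.337°.
Rainbow angle = 180° − D_min = 42.663°.

42.7°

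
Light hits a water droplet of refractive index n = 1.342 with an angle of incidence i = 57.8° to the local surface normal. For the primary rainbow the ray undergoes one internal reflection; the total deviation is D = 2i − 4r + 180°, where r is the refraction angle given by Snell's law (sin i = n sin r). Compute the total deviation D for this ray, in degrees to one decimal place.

sin r = sin 57.8° / 1.342 = 0.8462/1.342 = 0.6305; r = 39.09°.
D = 2·57.8° − 4·39.09° + 180° = 115.60° − 156.36° + 180° = 139.24°.

139.2°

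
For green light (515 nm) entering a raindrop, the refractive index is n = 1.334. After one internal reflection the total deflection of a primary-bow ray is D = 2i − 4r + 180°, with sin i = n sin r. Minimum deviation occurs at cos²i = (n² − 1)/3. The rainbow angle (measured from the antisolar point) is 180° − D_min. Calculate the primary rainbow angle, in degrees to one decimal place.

41.9°

cos²i = (1.77956 − 1)/3 = 0.25985; i = arccos(0.50976) = 59.352°.
sin r = sin 59.352°/1.334 = 0.64492; r = 40.159°.
D_min = 2·59.352° − 4·40.159° + 180° = 138.067°.
Rainbow angle = 180° − D_min = 41.933°.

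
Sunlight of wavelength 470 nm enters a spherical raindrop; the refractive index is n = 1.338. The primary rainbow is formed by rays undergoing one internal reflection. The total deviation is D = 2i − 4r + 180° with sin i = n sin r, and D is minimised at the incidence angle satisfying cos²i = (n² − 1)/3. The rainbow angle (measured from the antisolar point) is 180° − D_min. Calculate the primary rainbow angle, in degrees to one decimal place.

41.4°

cos²i = (1.79024 − 1)/3 = 0.26341; i = arccos(0.51324) = 59.120°.
sin r = sin 59.120°/1.338 = 0.64144; r = 39.899°.
D_min = 2·59.120° − 4·39.899° + 180° = 138.643°.
Rainbow angle = 180° − D_min = 41.357°.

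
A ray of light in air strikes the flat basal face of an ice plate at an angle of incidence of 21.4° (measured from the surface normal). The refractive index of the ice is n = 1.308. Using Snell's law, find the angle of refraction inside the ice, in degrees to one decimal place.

Snell: sin θ_r = sin θ_i / n = sin 21.4° / 1.308 = 0.3649 / 1.308 = 0.2790.
θ_r = arcsin(0.2790) = 16.20°.

16.2°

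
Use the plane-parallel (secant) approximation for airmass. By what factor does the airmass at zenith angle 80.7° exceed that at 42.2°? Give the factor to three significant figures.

X(80.7°)/X(42.2°) = sec 80.7° / sec 42.2° = cos 42.2° / cos 80.7° = 0.7408/0.1616 = 4.5841.

4.58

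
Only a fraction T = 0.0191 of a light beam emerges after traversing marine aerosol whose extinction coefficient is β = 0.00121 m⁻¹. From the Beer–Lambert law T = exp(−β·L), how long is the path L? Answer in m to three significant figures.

3270 m

Beer–Lambert: T = exp(−βL) ⇒ L = −ln(T)/β = −ln(0.0191)/0.00121 = 3.9581/0.00121 = 3271 m.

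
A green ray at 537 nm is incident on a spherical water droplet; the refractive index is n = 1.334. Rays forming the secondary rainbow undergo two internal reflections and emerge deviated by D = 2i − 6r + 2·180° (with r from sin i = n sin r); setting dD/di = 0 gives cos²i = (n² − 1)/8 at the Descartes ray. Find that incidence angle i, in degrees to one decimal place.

71.8°

cos²i = (1.334² − 1)/8 = (1.77956 − 1)/8 = 0.09744.
cos i = 0.31216, so i = 71.810°.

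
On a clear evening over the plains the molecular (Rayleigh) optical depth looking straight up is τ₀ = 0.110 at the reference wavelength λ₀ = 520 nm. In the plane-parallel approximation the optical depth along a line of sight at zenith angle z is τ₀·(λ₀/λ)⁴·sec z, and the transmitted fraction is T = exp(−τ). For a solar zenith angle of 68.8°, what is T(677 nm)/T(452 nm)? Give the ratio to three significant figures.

1.53

Airmass: sec 68.8° = 2.7653.
τ(677 nm) = 0.110 × (520/677)⁴ × 2.7653 = 0.110 × 0.3481 × 2.7653 = 0.1059.
τ(452 nm) = 0.110 × (520/452)⁴ × 2.7653 = 0.110 × 1.7517 × 2.7653 = 0.5328.
T(677)/T(452) = exp(τ_B − τ_A) = exp(0.4270) = 1.5326.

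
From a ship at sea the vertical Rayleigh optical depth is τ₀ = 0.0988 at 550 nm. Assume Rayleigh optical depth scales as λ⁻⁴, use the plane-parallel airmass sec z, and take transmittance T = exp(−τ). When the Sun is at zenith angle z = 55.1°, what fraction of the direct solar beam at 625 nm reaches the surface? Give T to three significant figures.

sec 55.1° = 1.7478.
τ = 0.0988 × (550/625)⁴ × 1.7478 = 0.0988 × 0.5997 × 1.7478 = 0.1036.
T = exp(−0.1036) = 0.9016.

0.902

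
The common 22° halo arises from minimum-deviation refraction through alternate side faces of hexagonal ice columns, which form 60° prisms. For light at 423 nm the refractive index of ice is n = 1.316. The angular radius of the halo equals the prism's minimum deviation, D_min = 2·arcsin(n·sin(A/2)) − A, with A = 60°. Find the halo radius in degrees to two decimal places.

n·sin(A/2) = 1.316 × sin 30° = 1.316 × 0.5000 = 0.6580.
D_min = 2·arcsin(0.6580) − 60° = 2 × 41.148° − 60° = 22.295°.

22.30°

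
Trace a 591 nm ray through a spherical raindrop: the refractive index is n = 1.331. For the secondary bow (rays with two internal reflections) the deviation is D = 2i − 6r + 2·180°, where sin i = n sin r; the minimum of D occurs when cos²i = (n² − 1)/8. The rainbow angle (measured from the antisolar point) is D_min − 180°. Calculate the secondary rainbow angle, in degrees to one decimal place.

cos²i = (1.77156 − 1)/8 = 0.09645; i = arccos(0.31056) = 71.907°.
sin r = sin 71.907°/1.331 = 0.71417; r = 45.575°.
D_min = 2·71.907° − 6·45.575° + 360° = 230.365°.
Rainbow angle = D_min − 180° = 50.365°.

50.4°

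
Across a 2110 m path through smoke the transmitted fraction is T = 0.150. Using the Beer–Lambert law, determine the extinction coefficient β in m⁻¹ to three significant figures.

0.000899 m⁻¹

Beer–Lambert: T = exp(−βL) ⇒ β = −ln(T)/L = −ln(0.150)/2110 = 1.8971/2110 = 0.0008991 m⁻¹.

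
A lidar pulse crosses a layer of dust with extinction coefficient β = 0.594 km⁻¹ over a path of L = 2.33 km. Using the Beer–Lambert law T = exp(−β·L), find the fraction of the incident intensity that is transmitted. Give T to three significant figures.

0.251

τ = β·L = 0.594 × 2.33 = 1.3840.
T = exp(−1.3840) = 0.2506.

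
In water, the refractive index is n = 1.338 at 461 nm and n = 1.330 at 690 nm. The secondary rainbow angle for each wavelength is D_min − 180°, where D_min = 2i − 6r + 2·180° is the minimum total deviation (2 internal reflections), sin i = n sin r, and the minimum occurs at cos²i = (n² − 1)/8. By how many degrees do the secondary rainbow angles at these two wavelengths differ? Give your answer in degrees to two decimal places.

At 461 nm (n = 1.338): cos²i = 0.09878 → i = 71.682°, r = 45.195°, D_min = 232.193°, rainbow angle = 52.193°.
At 690 nm (n = 1.330): cos²i = 0.09611 → i = 71.940°, r = 45.630°, D_min = 230.101°, rainbow angle = 50.101°.
Angular width = |52.193° − 50.101°| = 2.092°.

2.09°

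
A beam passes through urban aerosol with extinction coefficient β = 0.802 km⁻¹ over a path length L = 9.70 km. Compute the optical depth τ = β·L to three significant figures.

7.78

τ = β·L = 0.802 × 9.70 = 7.7794.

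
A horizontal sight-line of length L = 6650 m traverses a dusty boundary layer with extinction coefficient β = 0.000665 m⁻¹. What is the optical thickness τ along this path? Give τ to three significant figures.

4.42

τ = β·L = 0.000665 × 6650 = 4.4223.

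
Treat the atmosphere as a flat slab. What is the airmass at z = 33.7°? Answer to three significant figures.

1.20

X = sec z = 1/cos 33.7° = 1/0.8320 = 1.2020.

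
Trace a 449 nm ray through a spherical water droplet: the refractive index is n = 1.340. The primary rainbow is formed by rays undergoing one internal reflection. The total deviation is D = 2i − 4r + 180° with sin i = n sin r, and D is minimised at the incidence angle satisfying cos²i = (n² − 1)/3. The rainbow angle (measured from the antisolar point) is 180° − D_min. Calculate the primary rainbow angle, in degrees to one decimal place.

41.1°

cos²i = (1.79560 − 1)/3 = 0.26520; i = arccos(0.51498) = 59.004°.
sin r = sin 59.004°/1.340 = 0.63971; r = 39.770°.
D_min = 2·59.004° − 4·39.770° + 180° = 138.929°.
Rainbow angle = 180° − D_min = 41.071°.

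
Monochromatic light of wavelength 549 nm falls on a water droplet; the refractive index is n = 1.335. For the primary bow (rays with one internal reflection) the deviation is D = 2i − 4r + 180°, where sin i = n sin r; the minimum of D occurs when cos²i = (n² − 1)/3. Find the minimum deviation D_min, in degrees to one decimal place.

cos²i = (1.78222 − 1)/3 = 0.26074; i = arccos(0.51063) = 59.294°.
sin r = sin 59.294°/1.335 = 0.64405; r = 40.094°.
D_min = 2·59.294° − 4·40.094° + 180° = 138.212°.

138.2°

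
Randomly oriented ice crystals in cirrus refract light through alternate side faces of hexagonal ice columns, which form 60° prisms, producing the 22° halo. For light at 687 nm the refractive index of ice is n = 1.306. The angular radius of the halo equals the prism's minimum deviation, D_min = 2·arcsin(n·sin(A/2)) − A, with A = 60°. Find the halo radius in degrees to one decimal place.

n·sin(A/2) = 1.306 × sin 30° = 1.306 × 0.5000 = 0.6530.
D_min = 2·arcsin(0.6530) − 60° = 2 × 40.768° − 60° = 21.536°.

21.5°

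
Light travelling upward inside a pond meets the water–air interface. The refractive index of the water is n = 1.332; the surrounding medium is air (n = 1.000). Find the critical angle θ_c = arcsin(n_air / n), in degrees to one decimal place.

48.7°

sin θ_c = n_air / n = 1.000 / 1.332 = 0.7508.
θ_c = arcsin(0.7508) = 48.66°.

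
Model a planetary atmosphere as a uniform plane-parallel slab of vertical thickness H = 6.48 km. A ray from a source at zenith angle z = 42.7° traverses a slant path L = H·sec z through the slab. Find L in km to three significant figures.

sec z = 1/cos 42.7° = 1.3607.
L = 6.48 × 1.3607 = 8.817 km.

8.82 km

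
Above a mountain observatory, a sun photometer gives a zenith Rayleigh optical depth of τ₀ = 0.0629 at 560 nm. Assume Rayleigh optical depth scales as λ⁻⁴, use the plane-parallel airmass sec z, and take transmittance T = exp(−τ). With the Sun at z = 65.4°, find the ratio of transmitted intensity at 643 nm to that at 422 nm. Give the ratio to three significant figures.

Airmass: sec 65.4° = 2.4022.
τ(643 nm) = 0.0629 × (560/643)⁴ × 2.4022 = 0.0629 × 0.5753 × 2.4022 = 0.0869.
τ(422 nm) = 0.0629 × (560/422)⁴ × 2.4022 = 0.0629 × 3.1010 × 2.4022 = 0.4686.
T(643)/T(422) = exp(τ_B − τ_A) = exp(0.3816) = 1.4647.

1.46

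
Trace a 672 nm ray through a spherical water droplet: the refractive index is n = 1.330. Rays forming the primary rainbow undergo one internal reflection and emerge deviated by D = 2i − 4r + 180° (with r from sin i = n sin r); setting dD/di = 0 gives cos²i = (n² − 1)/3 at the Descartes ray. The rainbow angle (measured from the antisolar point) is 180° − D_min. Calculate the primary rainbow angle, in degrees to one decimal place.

cos²i = (1.76890 − 1)/3 = 0.25630; i = arccos(0.50626) = 59.585°.
sin r = sin 59.585°/1.330 = 0.64841; r = 40.422°.
D_min = 2·59.585° − 4·40.422° + 180° = 137.484°.
Rainbow angle = 180° − D_min = 42.516°.

42.5°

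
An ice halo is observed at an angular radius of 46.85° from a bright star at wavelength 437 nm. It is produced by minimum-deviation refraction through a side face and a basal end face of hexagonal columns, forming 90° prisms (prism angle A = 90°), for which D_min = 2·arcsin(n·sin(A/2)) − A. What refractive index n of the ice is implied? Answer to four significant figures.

1.315

Rearranging: n = sin((D_min + A)/2) / sin(A/2).
(D_min + A)/2 = (46.85° + 90°)/2 = 68.425°.
n = sin 68.425° / sin 45° = 0.9299 / 0.7071 = 1.3151.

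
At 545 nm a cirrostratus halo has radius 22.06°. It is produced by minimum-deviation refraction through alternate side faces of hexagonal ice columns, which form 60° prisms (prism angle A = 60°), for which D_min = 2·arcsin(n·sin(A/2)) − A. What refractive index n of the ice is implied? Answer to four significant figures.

1.313

Rearranging: n = sin((D_min + A)/2) / sin(A/2).
(D_min + A)/2 = (22.06° + 60°)/2 = 41.030°.
n = sin 41.030° / sin 30° = 0.6565 / 0.5000 = 1.3129.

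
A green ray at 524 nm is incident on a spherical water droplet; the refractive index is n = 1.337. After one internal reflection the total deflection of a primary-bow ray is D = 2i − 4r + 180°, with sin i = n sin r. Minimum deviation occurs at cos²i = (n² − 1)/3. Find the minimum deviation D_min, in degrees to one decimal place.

138.5°

cos²i = (1.78757 − 1)/3 = 0.26252; i = arccos(0.51237) = 59.178°.
sin r = sin 59.178°/1.337 = 0.64231; r = 39.964°.
D_min = 2·59.178° − 4·39.964° + 180° = 138.500°.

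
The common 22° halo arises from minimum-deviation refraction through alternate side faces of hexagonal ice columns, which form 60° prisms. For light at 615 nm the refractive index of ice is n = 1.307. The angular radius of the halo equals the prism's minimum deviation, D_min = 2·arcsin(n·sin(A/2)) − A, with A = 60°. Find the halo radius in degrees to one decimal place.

21.6°

n·sin(A/2) = 1.307 × sin 30° = 1.307 × 0.5000 = 0.6535.
D_min = 2·arcsin(0.6535) − 60° = 2 × 40.806° − 60° = 21.612°.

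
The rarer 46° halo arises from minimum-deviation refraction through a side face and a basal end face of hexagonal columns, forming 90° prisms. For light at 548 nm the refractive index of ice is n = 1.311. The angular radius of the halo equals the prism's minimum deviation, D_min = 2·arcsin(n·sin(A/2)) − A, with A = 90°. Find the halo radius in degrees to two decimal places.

45.95°

n·sin(A/2) = 1.311 × sin 45° = 1.311 × 0.7071 = 0.9270.
D_min = 2·arcsin(0.9270) − 90° = 2 × 67.974° − 90° = 45.949°.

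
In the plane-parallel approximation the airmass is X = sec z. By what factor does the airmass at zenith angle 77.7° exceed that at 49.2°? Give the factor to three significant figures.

X(77.7°)/X(49.2°) = sec 77.7° / sec 49.2° = cos 49.2° / cos 77.7° = 0.6534/0.2130 = 3.0673.

3.07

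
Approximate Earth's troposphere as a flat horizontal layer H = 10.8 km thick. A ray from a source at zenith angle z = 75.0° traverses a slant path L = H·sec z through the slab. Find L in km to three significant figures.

sec z = 1/cos 75.0° = 3.8637.
L = 10.8 × 3.8637 = 41.728 km.

41.7 km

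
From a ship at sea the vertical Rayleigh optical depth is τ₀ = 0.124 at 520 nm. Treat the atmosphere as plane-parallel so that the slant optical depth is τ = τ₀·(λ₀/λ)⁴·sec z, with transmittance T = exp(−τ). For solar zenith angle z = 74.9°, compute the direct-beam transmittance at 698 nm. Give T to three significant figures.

sec 74.9° = 3.8387.
τ = 0.124 × (520/698)⁴ × 3.8387 = 0.124 × 0.3080 × 3.8387 = 0.1466.
T = exp(−0.1466) = 0.8636.

0.864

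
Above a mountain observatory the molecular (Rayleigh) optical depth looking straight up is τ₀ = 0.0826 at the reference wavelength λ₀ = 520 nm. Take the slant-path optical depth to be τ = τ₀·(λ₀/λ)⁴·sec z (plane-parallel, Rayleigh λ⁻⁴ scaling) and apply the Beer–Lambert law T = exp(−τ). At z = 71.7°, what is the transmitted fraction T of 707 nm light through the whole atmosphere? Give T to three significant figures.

0.926

sec 71.7° = 3.1848.
τ = 0.0826 × (520/707)⁴ × 3.1848 = 0.0826 × 0.2926 × 3.1848 = 0.0770.
T = exp(−0.0770) = 0.9259.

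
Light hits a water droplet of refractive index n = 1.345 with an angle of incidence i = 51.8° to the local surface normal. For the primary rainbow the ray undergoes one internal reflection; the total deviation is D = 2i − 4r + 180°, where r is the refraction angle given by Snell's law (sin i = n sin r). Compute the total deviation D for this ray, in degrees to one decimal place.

140.6°

sin r = sin 51.8° / 1.345 = 0.7859/1.345 = 0.5843; r = 35.75°.
D = 2·51.8° − 4·35.75° + 180° = 103.60° − 143.01° + 180° = 140.59°.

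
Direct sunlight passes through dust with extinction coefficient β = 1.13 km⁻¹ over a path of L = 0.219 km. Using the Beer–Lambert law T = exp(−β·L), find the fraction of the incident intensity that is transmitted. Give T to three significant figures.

0.781

τ = β·L = 1.13 × 0.219 = 0.2475.
T = exp(−0.2475) = 0.7808.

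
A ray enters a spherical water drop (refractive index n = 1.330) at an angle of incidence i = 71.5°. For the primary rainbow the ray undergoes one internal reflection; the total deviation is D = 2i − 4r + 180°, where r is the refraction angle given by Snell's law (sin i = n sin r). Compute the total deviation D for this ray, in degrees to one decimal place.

sin r = sin 71.5° / 1.330 = 0.9483/1.330 = 0.7130; r = 45.48°.
D = 2·71.5° − 4·45.48° + 180° = 143.00° − 181.93° + 180° = 141.07°.

141.1°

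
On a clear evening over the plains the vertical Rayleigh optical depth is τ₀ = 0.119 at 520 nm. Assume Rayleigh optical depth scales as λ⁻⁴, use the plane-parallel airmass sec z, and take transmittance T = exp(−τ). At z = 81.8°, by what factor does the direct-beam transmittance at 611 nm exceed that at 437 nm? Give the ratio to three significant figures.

Airmass: sec 81.8° = 7.0112.
τ(611 nm) = 0.119 × (520/611)⁴ × 7.0112 = 0.119 × 0.5246 × 7.0112 = 0.4377.
τ(437 nm) = 0.119 × (520/437)⁴ × 7.0112 = 0.119 × 2.0049 × 7.0112 = 1.6727.
T(611)/T(437) = exp(τ_B − τ_A) = exp(1.2350) = 3.4385.

3.44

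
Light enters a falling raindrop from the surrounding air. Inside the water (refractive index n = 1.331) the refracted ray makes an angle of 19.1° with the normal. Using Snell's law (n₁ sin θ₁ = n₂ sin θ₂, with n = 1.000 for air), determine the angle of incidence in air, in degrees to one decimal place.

25.8°

Snell: sin θ_i = n · sin θ_r = 1.331 × sin 19.1° = 1.331 × 0.3272 = 0.4355.
θ_i = arcsin(0.4355) = 25.82°.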